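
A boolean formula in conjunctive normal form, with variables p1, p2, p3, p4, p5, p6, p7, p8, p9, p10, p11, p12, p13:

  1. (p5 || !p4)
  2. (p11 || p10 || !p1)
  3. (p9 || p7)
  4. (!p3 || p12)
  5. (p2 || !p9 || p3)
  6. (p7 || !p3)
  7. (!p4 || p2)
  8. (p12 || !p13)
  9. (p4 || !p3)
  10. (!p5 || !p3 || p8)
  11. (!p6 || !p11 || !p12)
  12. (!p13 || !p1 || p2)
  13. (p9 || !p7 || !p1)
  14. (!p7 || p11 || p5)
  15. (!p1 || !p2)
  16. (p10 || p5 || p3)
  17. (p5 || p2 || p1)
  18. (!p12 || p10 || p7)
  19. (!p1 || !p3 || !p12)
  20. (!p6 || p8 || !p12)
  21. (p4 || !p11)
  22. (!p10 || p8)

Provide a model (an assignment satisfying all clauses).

Pure literal: p6 appears only negated; assign p6 = False.
Try p1 = False.
Try p2 = True.
For the remaining variables, p3 = False, p4 = True, p5 = True, p7 = True, p8 = False, p9 = True, p10 = False, p11 = True, p12 = True, p13 = True works.
Every clause has at least one true literal under this assignment.
Check each clause:
  1. (!p4 || p5) — p5 is true.
  2. (p10 || !p1 || p11) — p11 is true.
  3. (p7 || p9) — p9 is true.
  4. (p12 || !p3) — p12 is true.
  5. (p2 || !p9 || p3) — p2 is true.
  6. (!p3 || p7) — !p3 is true.
  7. (!p4 || p2) — p2 is true.
  8. (p12 || !p13) — p12 is true.
  9. (!p3 || p4) — p4 is true.
  10. (!p3 || !p5 || p8) — !p3 is true.
  11. (!p12 || !p11 || !p6) — !p6 is true.
  12. (!p1 || !p13 || p2) — p2 is true.
  13. (p9 || !p1 || !p7) — p9 is true.
  14. (p5 || p11 || !p7) — p11 is true.
  15. (!p2 || !p1) — !p1 is true.
  16. (p10 || p5 || p3) — p5 is true.
  17. (p2 || p5 || p1) — p2 is true.
  18. (p10 || !p12 || p7) — p7 is true.
  19. (!p12 || !p1 || !p3) — !p3 is true.
  20. (p8 || !p12 || !p6) — !p6 is true.
  21. (!p11 || p4) — p4 is true.
  22. (p8 || !p10) — !p10 is true.

p1=False  p2=True  p3=False  p4=True  p5=True  p6=False  p7=True  p8=False  p9=True  p10=False  p11=True  p12=True  p13=True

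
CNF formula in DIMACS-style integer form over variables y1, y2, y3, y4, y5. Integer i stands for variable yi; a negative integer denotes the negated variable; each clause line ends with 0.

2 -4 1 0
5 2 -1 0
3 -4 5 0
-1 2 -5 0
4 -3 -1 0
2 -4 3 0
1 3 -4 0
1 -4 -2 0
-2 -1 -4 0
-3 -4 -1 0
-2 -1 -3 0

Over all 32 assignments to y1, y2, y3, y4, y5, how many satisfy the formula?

Split on y1, then y4.
  y1=1, y4=1: a clause becomes empty — 0.
  y1=1, y4=0: remaining (y2,y3,y5) ∈ {(1,0,0); (1,0,1)} — 2.
  y1=0, y4=1: a clause becomes empty — 0.
  y1=0, y4=0: y2, y3, y5 free → 2^3 = 8.
Total: 0 + 2 + 0 + 8 = 10.

10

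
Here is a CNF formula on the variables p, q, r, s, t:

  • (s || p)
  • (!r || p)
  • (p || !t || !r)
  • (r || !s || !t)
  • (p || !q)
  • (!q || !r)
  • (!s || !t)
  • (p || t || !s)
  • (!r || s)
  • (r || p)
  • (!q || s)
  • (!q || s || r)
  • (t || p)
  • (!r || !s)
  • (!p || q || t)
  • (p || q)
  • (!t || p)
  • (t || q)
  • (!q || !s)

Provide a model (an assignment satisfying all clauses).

p=T, q=F, r=F, s=F, t=T

Set p = True and propagate.
Try q = False.
  then t is forced to True.
  then s is forced to False.
  then r is forced to False.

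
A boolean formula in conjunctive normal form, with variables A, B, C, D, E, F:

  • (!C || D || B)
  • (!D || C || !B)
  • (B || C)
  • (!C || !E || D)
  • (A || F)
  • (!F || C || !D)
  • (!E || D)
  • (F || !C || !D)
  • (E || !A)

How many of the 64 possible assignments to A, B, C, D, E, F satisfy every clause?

Case analysis on C and D:
  C=1, D=1: B free; 3 ways for (A,E,F) × 2^1 = 6.
  C=1, D=0: remaining (A,B,E,F) ∈ {(0,1,0,1)} — 1.
  C=0, D=1: a clause becomes empty — 0.
  C=0, D=0: remaining (A,B,E,F) ∈ {(0,1,0,1)} — 1.
Total: 6 + 1 + 0 + 1 = 8.

8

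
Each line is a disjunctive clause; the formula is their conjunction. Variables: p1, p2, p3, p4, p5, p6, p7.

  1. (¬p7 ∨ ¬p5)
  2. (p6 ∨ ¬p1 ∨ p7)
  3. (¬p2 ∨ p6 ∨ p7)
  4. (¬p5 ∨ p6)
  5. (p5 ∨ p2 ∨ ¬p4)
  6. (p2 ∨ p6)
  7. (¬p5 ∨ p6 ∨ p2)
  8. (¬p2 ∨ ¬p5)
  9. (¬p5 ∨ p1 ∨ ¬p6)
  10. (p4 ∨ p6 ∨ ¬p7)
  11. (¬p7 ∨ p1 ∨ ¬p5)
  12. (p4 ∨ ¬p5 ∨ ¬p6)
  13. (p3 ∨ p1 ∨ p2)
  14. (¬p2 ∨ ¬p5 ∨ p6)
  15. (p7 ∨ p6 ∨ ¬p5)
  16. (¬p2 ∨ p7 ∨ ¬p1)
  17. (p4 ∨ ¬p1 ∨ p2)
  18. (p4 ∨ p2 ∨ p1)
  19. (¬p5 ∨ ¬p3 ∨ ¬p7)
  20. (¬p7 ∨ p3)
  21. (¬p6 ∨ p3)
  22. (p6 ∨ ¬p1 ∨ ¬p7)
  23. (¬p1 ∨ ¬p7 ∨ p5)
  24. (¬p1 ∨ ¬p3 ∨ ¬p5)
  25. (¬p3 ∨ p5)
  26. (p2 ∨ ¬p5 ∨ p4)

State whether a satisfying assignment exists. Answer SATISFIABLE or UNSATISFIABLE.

UNSATISFIABLE

p5 = True:
  propagation gives p7=False, p6=True, p2=False, p1=True; an empty clause results — contradiction.
p5 = False:
  propagation gives p3=False, p7=False, p6=False, p1=False; an empty clause results — contradiction.
Every branch closes, so no satisfying assignment exists.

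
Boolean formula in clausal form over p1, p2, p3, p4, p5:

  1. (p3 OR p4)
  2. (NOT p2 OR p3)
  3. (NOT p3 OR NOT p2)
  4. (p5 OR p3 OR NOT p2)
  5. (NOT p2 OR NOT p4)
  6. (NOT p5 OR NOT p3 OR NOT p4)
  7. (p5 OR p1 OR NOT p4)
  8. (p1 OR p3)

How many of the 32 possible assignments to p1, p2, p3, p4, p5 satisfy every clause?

7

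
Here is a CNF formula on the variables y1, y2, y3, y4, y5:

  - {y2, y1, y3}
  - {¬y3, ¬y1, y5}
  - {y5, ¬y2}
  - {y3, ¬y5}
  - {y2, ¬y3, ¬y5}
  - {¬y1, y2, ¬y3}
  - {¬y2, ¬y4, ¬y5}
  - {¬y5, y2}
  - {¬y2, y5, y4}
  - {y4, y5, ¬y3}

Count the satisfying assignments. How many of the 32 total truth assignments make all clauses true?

5

The models are:
  y1=F y2=F y3=T y4=T y5=F
  y1=F y2=T y3=T y4=F y5=T
  y1=T y2=F y3=F y4=F y5=F
  y1=T y2=F y3=F y4=T y5=F
  y1=T y2=T y3=T y4=F y5=T
Count: 5.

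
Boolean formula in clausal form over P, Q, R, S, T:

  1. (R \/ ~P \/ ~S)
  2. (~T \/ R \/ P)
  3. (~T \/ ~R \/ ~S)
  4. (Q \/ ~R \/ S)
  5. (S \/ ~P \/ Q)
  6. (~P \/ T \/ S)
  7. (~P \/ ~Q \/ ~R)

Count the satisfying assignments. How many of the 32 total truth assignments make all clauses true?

10

Split on P, then R.
  P=1, R=1: remaining (Q,S,T) ∈ {(0,1,0)} — 1.
  P=1, R=0: remaining (Q,S,T) ∈ {(1,0,1)} — 1.
  P=0, R=1: remaining (Q,S,T) ∈ {(0,1,0); (1,0,0); (1,0,1); (1,1,0)} — 4.
  P=0, R=0: remaining (Q,S,T) ∈ {(0,0,0); (0,1,0); (1,0,0); (1,1,0)} — 4.
Total: 1 + 1 + 4 + 4 = 10.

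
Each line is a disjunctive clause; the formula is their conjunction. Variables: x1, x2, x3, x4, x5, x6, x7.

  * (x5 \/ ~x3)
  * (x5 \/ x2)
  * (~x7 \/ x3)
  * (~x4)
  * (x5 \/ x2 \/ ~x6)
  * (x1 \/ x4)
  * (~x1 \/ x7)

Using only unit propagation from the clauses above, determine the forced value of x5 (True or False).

(~x4) is a unit clause: x4 = False.
(x4 \/ x1): since x4 = False, the clause reduces to (x1). x1 = True.
In (~x1 \/ x7), ~x1 is now false; x7 must hold, so x7 = True.
From (~x7 \/ x3) and x7 = True: x3 = True.
In (x5 \/ ~x3), ~x3 is now false; x5 must hold, so x5 = True.

True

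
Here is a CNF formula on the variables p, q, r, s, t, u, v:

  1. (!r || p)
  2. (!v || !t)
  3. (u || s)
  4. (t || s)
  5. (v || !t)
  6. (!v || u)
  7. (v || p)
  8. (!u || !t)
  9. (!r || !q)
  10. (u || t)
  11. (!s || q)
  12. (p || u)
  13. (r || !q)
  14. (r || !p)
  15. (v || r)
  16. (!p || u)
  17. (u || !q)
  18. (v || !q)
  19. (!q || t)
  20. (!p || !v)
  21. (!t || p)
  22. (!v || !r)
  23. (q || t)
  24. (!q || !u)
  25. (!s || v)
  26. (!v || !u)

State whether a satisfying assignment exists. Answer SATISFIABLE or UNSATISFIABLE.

UNSATISFIABLE

v = True:
  propagation gives t=False, s=True, u=True; an empty clause results — contradiction.
v = False:
  propagation gives t=False, s=True; an empty clause results — contradiction.
Every branch closes, so no satisfying assignment exists.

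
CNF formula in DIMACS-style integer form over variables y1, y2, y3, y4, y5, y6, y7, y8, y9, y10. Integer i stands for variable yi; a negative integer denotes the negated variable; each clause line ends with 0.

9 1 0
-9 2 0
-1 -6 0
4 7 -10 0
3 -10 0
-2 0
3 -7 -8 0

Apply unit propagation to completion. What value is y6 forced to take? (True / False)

False

Unit clause (~y2) sets y2 = False.
From (y2 | ~y9) and y2 = False: y9 = False.
In (y9 | y1), y9 is now false; y1 must hold, so y1 = True.
From (~y1 | ~y6) and y1 = True: y6 = False.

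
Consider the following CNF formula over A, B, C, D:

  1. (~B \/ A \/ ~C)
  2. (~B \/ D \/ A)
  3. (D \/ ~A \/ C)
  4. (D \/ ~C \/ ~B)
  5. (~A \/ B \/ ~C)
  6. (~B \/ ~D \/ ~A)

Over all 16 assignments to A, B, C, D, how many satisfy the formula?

The models are:
  A=0 B=0 C=0 D=0
  A=0 B=0 C=0 D=1
  A=0 B=0 C=1 D=0
  A=0 B=0 C=1 D=1
  A=0 B=1 C=0 D=1
  A=1 B=0 C=0 D=1
Count: 6.

6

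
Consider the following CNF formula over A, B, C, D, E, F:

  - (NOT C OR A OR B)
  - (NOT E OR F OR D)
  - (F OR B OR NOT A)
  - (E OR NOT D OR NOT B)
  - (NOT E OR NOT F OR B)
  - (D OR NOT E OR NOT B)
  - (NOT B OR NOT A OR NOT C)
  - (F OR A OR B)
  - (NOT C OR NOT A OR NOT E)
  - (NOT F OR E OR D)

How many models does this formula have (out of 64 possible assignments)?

12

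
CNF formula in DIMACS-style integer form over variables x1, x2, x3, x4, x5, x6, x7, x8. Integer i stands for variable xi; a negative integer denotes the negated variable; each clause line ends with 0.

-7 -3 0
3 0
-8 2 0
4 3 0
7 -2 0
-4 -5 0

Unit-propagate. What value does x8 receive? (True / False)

False

(x3) stands alone — x3 = True.
In (~x7 | ~x3), ~x3 is now false; ~x7 must hold, so x7 = False.
(~x2 | x7): since x7 = False, the clause reduces to (~x2). x2 = False.
In (x2 | ~x8), x2 is now false; ~x8 must hold, so x8 = False.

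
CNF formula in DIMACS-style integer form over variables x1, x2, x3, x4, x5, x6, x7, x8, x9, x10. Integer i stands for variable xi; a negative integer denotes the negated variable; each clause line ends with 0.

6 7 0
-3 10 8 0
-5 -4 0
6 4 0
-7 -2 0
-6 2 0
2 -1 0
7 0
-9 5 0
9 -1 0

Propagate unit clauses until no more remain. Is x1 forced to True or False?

False

(x7) is a unit clause: x7 = True.
(~x7 \/ ~x2) with x7 = True leaves only ~x2, so x2 = False.
From (x2 \/ ~x6) and x2 = False: x6 = False.
From (x6 \/ x4) and x6 = False: x4 = True.
(~x5 \/ ~x4): since x4 = True, the clause reduces to (~x5). x5 = False.
(x2 \/ ~x1): since x2 = False, the clause reduces to (~x1). x1 = False.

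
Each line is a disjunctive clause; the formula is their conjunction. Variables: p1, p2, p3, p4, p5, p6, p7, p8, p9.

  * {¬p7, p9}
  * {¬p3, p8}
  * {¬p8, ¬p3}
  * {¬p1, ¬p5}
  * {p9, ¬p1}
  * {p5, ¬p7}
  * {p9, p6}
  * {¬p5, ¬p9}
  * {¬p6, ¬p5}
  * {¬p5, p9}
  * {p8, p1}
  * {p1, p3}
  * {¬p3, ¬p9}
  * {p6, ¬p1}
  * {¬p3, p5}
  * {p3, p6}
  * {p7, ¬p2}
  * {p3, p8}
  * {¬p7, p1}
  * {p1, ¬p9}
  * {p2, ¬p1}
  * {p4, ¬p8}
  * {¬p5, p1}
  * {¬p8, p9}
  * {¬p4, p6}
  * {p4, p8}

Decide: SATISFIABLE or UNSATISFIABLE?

p1 = True:
  propagation gives p5=False, p9=True, p7=False, p3=False; an empty clause results — contradiction.
p1 = False:
  propagation gives p8=True, p3=False; an empty clause results — contradiction.
Every branch closes, so no satisfying assignment exists.

UNSATISFIABLE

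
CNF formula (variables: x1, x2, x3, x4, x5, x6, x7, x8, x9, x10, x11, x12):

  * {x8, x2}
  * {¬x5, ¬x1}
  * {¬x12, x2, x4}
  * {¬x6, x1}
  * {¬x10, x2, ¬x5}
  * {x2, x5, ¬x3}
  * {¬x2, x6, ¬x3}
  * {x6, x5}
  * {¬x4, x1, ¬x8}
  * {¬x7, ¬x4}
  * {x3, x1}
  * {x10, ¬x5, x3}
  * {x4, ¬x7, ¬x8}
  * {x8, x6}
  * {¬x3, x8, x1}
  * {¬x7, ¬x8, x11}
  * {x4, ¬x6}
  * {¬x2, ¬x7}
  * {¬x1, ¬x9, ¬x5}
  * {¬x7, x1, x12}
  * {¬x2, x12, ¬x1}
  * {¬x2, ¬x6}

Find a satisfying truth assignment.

Pure literal: x7 appears only negated; assign x7 = False.
x9 occurs only negated in the remaining clauses — set x9 = False.
Set x1 = True and propagate.
  then x5 is forced to False.
  then x6 is forced to True.
  then x4 is forced to True.
  then x2 is forced to False.
  then x8 is forced to True.
  then x3 is forced to False.
x10, x11, x12 are now unconstrained; take x10 = True, x11 = True, x12 = False.
Every clause has at least one true literal under this assignment.

x1=T, x2=F, x3=F, x4=T, x5=F, x6=T, x7=F, x8=T, x9=F, x10=T, x11=T, x12=F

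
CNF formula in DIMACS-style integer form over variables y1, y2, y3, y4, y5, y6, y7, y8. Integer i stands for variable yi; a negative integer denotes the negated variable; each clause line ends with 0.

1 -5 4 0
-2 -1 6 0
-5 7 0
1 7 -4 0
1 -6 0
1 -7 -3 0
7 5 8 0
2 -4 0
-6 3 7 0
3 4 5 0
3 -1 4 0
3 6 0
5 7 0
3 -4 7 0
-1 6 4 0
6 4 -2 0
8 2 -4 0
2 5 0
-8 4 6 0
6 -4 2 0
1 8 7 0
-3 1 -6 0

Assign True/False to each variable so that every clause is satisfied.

y1=True  y2=True  y3=True  y4=False  y5=True  y6=True  y7=True  y8=True

Check each clause:
  1. (y1 || !y5 || y4) — y1 is true.
  2. (!y1 || y6 || !y2) — y6 is true.
  3. (y7 || !y5) — y7 is true.
  4. (y1 || y7 || !y4) — y1 is true.
  5. (!y6 || y1) — y1 is true.
  6. (!y7 || y1 || !y3) — y1 is true.
  7. (y8 || y5 || y7) — y8 is true.
  8. (!y4 || y2) — y2 is true.
  9. (y3 || !y6 || y7) — y3 is true.
  10. (y5 || y4 || y3) — y3 is true.
  11. (y3 || !y1 || y4) — y3 is true.
  12. (y3 || y6) — y3 is true.
  13. (y5 || y7) — y5 is true.
  14. (y7 || y3 || !y4) — y3 is true.
  15. (!y1 || y6 || y4) — y6 is true.
  16. (y6 || !y2 || y4) — y6 is true.
  17. (y2 || y8 || !y4) — y8 is true.
  18. (y2 || y5) — y2 is true.
  19. (y4 || !y8 || y6) — y6 is true.
  20. (y6 || !y4 || y2) — y2 is true.
  21. (y8 || y7 || y1) — y8 is true.
  22. (!y6 || y1 || !y3) — y1 is true.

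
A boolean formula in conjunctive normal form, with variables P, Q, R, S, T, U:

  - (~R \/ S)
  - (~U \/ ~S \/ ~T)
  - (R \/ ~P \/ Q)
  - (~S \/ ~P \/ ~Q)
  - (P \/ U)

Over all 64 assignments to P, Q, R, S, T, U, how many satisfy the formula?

15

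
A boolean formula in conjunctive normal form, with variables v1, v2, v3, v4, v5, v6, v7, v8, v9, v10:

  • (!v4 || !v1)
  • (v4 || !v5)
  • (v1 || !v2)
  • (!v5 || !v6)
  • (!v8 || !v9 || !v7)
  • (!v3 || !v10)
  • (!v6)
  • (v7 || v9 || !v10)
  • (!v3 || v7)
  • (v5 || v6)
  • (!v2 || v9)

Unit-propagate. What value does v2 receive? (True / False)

False

(!v6) stands alone — v6 = False.
In (v5 || v6), v6 is now false; v5 must hold, so v5 = True.
(!v5 || v4): since v5 = True, the clause reduces to (v4). v4 = True.
(!v4 || !v1): since v4 = True, the clause reduces to (!v1). v1 = False.
(v1 || !v2): since v1 = False, the clause reduces to (!v2). v2 = False.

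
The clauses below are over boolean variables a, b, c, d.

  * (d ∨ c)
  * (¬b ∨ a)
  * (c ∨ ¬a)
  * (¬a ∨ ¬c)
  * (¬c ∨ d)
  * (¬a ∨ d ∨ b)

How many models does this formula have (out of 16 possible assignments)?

2

Satisfying assignments:
  a=0 b=0 c=0 d=1
  a=0 b=0 c=1 d=1
Count: 2.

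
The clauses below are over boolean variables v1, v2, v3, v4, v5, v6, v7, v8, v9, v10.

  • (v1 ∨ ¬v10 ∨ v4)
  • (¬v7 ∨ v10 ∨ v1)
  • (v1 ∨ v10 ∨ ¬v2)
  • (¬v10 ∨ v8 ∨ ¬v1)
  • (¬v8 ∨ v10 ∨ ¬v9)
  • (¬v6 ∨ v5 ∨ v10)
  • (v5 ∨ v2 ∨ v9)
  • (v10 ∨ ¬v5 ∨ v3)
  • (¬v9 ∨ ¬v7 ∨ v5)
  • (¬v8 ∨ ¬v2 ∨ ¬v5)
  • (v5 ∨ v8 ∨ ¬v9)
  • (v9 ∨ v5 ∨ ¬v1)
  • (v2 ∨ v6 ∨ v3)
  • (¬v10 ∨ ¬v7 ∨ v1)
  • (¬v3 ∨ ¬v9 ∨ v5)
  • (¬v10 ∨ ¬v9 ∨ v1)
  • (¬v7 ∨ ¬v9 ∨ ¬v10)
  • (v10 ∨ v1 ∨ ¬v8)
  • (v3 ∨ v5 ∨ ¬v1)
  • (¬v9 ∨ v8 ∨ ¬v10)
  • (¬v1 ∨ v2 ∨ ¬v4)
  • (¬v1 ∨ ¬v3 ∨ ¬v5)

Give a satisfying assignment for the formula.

Set v1 = True and propagate.
Try v2 = False.
  then v4 is forced to False.
Branch on v3: take v3 = False.
  then v6 is forced to True.
  then v5 is forced to True.
  then v10 is forced to True.
  then v8 is forced to True.
The remaining clauses are satisfied by v7 = True, v9 = False.
Every clause has at least one true literal under this assignment.

v1 = T, v2 = F, v3 = F, v4 = F, v5 = T, v6 = T, v7 = T, v8 = T, v9 = F, v10 = T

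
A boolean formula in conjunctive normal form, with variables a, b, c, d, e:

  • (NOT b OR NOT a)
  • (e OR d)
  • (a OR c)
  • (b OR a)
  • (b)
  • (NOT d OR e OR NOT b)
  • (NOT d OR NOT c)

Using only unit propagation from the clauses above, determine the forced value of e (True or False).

True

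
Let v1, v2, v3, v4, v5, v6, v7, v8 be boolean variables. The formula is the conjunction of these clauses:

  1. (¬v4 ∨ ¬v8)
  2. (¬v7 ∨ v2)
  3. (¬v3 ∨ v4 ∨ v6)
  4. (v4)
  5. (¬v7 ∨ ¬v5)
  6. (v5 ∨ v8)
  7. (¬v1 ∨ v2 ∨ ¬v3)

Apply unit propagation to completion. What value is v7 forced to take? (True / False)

False

Unit clause (v4) sets v4 = True.
From (¬v4 ∨ ¬v8) and v4 = True: v8 = False.
In (v5 ∨ v8), v8 is now false; v5 must hold, so v5 = True.
In (¬v5 ∨ ¬v7), ¬v5 is now false; ¬v7 must hold, so v7 = False.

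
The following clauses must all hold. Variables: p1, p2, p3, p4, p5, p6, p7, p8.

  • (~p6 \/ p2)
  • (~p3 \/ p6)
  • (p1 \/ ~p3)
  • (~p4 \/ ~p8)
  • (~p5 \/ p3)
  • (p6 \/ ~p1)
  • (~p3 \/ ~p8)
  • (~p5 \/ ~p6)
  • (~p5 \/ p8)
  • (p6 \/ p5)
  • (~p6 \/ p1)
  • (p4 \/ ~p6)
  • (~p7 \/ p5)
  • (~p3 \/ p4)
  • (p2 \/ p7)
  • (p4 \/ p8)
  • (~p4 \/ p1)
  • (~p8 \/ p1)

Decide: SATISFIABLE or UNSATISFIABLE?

p2 occurs only positively in the remaining clauses — set p2 = True.
Set p1 = True and propagate.
  then p6 is forced to True.
  then p5 is forced to False.
  then p4 is forced to True.
  then p8 is forced to False.
  then p7 is forced to False.
p3 is now unconstrained; take p3 = False.
So p1 = T, p2 = T, p3 = F, p4 = T, p5 = F, p6 = T, p7 = F, p8 = F is a satisfying assignment.

SATISFIABLE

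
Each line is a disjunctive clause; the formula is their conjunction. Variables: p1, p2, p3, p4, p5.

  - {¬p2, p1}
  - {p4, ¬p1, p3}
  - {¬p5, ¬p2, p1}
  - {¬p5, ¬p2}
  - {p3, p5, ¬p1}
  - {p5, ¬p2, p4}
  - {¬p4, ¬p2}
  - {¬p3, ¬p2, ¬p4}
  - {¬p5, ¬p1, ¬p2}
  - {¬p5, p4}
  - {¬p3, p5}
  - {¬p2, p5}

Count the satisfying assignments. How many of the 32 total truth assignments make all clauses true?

Satisfying assignments:
  p1=F p2=F p3=F p4=F p5=F
  p1=F p2=F p3=F p4=T p5=F
  p1=F p2=F p3=F p4=T p5=T
  p1=F p2=F p3=T p4=T p5=T
  p1=T p2=F p3=F p4=T p5=T
  p1=T p2=F p3=T p4=T p5=T
That's 6 in total.

6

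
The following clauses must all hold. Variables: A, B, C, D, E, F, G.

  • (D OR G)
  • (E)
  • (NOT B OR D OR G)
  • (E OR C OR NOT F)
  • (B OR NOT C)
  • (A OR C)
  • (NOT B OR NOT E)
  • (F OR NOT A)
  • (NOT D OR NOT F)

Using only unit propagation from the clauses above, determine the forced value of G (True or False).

(E) is a unit clause: E = True.
(NOT B OR NOT E): since E = True, the clause reduces to (NOT B). B = False.
In (B OR NOT C), B is now false; NOT C must hold, so C = False.
(C OR A): since C = False, the clause reduces to (A). A = True.
(F OR NOT A) with A = True leaves only F, so F = True.
(NOT F OR NOT D): since F = True, the clause reduces to (NOT D). D = False.
From (G OR D) and D = False: G = True.

True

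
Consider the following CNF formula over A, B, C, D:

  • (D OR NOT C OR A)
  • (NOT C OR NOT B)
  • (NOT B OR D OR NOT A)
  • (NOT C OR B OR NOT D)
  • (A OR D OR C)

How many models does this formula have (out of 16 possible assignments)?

6

Satisfying assignments:
  A=F B=F C=F D=T
  A=F B=T C=F D=T
  A=T B=F C=F D=F
  A=T B=F C=F D=T
  A=T B=F C=T D=F
  A=T B=T C=F D=T
That's 6 in total.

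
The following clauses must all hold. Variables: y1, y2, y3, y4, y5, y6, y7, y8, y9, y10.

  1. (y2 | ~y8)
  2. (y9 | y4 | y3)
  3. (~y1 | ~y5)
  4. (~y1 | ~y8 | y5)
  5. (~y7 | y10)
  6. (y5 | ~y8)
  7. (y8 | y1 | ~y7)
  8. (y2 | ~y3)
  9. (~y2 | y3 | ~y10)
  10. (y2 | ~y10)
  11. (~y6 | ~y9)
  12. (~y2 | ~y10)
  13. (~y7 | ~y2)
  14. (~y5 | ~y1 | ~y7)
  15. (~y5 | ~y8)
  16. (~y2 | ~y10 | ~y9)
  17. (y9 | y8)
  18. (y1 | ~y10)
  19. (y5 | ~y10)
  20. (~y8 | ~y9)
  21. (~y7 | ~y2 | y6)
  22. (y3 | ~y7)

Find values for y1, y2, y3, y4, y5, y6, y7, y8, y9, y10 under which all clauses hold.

y1=F  y2=T  y3=F  y4=F  y5=F  y6=F  y7=F  y8=F  y9=T  y10=F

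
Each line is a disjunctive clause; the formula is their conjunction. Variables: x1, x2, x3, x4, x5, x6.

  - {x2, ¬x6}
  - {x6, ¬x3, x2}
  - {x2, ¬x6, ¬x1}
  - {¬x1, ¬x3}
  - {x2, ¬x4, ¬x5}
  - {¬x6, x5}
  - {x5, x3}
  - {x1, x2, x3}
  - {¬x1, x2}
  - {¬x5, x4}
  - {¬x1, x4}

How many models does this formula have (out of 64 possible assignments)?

Case analysis on x2 and x1:
  x2=T, x1=T: remaining (x3,x4,x5,x6) ∈ {(F,T,T,F); (F,T,T,T)} — 2.
  x2=T, x1=F: 6 of the 16 assignments to (x3,x4,x5,x6) work.
  x2=F, x1=T: a clause becomes empty — 0.
  x2=F, x1=F: a clause becomes empty — 0.
Total: 2 + 6 + 0 + 0 = 8.

8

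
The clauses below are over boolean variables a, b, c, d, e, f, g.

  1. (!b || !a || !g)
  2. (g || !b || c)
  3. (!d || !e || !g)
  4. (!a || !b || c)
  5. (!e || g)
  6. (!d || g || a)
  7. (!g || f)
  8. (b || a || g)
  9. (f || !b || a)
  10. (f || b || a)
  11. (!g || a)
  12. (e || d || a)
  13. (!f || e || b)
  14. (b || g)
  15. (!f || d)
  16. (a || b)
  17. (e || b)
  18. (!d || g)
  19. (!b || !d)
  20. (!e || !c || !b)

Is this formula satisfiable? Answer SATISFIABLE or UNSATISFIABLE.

Set a = True and propagate.
Branch on b: take b = True.
  then g is forced to False.
  then c is forced to True.
  then e is forced to False.
  then d is forced to False.
  then f is forced to False.
So a=True  b=True  c=True  d=False  e=False  f=False  g=False is a satisfying assignment.

SATISFIABLE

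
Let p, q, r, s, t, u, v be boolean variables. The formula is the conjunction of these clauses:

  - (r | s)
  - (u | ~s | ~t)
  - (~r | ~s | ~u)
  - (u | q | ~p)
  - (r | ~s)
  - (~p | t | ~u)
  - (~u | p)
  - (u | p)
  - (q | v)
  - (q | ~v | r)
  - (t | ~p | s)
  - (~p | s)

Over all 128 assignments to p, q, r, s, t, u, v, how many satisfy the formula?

The models are:
  p=T q=T r=T s=T t=F u=F v=F
  p=T q=T r=T s=T t=F u=F v=T
Count: 2.

2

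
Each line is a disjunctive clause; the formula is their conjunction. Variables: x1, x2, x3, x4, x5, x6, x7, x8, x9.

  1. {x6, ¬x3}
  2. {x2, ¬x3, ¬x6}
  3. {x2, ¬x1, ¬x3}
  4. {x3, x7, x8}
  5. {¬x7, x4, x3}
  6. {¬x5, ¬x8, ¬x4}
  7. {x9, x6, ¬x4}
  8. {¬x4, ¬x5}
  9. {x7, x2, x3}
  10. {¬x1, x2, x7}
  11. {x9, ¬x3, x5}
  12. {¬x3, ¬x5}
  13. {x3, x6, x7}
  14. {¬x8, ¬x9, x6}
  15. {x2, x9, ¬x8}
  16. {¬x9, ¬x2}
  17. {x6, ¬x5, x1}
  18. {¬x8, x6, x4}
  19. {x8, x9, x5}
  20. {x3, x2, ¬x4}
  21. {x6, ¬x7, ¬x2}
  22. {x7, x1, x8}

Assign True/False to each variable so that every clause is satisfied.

Try x1 = False.
Try x2 = True.
  then x9 is forced to False.
Try x3 = False.
For the remaining variables, x4 = True, x5 = False, x6 = True, x7 = True, x8 = True works.

x1=F, x2=T, x3=F, x4=T, x5=F, x6=T, x7=T, x8=T, x9=F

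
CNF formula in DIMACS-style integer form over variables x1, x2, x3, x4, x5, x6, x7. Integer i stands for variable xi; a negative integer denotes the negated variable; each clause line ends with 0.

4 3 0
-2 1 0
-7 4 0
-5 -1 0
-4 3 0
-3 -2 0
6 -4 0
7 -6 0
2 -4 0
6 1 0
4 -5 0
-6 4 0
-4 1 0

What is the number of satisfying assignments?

1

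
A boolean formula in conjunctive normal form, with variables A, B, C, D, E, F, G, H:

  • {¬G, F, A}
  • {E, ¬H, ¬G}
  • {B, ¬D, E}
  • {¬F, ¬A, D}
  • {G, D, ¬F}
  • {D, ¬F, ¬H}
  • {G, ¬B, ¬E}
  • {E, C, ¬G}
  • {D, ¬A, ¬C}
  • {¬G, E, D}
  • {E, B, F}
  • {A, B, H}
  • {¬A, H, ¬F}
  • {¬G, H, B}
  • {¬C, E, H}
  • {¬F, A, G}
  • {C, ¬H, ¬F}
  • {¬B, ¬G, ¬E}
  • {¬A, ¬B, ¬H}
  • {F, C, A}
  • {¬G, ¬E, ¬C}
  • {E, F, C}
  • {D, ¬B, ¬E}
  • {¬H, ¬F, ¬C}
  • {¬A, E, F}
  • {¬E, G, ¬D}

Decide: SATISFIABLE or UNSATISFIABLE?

Try A = True.
The remaining clauses are satisfied by B = False, C = False, D = False, E = True, F = False, G = True, H = True.
Every clause has at least one true literal under this assignment.
So A=1, B=0, C=0, D=0, E=1, F=0, G=1, H=1 is a satisfying assignment.

SATISFIABLE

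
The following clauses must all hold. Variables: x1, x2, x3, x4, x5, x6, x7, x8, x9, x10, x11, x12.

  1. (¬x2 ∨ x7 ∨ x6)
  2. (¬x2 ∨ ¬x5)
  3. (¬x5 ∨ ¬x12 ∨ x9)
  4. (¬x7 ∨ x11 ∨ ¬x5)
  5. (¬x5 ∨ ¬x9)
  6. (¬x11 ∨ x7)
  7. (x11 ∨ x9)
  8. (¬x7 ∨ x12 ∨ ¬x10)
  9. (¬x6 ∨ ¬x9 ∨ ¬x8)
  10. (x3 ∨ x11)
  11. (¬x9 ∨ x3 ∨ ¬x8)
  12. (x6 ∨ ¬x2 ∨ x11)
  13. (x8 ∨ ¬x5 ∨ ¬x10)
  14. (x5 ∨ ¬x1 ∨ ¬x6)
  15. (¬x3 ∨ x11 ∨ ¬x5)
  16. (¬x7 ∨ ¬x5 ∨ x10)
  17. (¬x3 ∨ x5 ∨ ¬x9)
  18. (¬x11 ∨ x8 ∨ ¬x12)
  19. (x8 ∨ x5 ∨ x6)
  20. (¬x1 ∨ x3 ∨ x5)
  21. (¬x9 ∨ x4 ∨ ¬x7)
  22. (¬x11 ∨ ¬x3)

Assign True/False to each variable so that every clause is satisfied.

x1 = F  x2 = T  x3 = F  x4 = F  x5 = F  x6 = F  x7 = T  x8 = T  x9 = F  x10 = T  x11 = T  x12 = T

x1 occurs only negated in the remaining clauses — set x1 = False.
Set x2 = True and propagate.
  then x5 is forced to False.
For the remaining variables, x3 = False, x4 = False, x6 = False, x7 = True, x8 = True, x9 = False, x10 = True, x11 = True, x12 = True works.
Every clause has at least one true literal under this assignment.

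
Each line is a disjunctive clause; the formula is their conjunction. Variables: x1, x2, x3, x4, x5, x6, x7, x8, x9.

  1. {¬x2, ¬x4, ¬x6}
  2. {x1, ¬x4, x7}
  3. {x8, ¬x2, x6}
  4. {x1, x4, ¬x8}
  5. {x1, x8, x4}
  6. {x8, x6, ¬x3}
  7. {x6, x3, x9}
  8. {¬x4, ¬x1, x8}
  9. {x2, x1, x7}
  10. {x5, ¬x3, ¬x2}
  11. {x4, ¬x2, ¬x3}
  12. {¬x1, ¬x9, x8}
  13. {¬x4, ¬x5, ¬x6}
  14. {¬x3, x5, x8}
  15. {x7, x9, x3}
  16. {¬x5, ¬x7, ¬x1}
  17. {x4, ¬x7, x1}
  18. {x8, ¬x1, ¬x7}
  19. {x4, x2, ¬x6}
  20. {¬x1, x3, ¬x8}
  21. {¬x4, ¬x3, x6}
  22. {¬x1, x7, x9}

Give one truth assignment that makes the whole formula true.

x1=F, x2=T, x3=F, x4=T, x5=T, x6=F, x7=T, x8=T, x9=T

Try x1 = False.
For the remaining variables, x2 = True, x3 = False, x4 = True, x5 = True, x6 = False, x7 = True, x8 = True, x9 = True works.
Every clause has at least one true literal under this assignment.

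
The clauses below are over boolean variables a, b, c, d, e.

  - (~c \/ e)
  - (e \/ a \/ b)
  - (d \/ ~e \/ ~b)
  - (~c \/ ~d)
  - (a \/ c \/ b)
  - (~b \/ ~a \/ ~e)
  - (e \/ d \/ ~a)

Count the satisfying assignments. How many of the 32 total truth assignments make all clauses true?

Case analysis on e and a:
  e=T, a=T: remaining (b,c,d) ∈ {(F,F,F); (F,F,T); (F,T,F)} — 3.
  e=T, a=F: remaining (b,c,d) ∈ {(F,T,F); (T,F,T)} — 2.
  e=F, a=T: remaining (b,c,d) ∈ {(F,F,T); (T,F,T)} — 2.
  e=F, a=F: remaining (b,c,d) ∈ {(T,F,F); (T,F,T)} — 2.
Total: 3 + 2 + 2 + 2 = 9.

9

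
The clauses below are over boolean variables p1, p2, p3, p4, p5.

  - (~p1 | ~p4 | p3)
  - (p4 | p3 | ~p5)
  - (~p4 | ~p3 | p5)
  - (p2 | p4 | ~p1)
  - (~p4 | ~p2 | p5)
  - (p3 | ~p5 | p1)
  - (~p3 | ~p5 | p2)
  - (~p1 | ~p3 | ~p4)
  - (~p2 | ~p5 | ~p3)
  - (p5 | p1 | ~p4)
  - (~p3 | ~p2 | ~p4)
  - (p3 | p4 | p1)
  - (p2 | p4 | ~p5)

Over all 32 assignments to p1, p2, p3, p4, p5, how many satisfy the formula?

Satisfying assignments:
  p1=0 p2=0 p3=1 p4=0 p5=0
  p1=0 p2=1 p3=1 p4=0 p5=0
  p1=1 p2=1 p3=0 p4=0 p5=0
  p1=1 p2=1 p3=1 p4=0 p5=0
That's 4 in total.

4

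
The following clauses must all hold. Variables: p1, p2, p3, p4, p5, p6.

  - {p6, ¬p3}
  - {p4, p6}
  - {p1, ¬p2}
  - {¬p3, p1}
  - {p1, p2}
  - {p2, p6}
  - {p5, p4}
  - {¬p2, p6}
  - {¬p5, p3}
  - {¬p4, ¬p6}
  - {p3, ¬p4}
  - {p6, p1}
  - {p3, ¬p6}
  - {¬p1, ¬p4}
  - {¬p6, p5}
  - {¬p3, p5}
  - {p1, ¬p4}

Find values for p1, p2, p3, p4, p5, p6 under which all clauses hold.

Set p1 = True and propagate.
  then p4 is forced to False.
  then p6 is forced to True.
  then p5 is forced to True.
  then p3 is forced to True.
p2 is now unconstrained; take p2 = False.
Every clause has at least one true literal under this assignment.
Check each clause:
  1. {p6, ¬p3} — p6 is true.
  2. {p6, p4} — p6 is true.
  3. {p1, ¬p2} — p1 is true.
  4. {¬p3, p1} — p1 is true.
  5. {p1, p2} — p1 is true.
  6. {p2, p6} — p6 is true.
  7. {p5, p4} — p5 is true.
  8. {p6, ¬p2} — ¬p2 is true.
  9. {¬p5, p3} — p3 is true.
  10. {¬p6, ¬p4} — ¬p4 is true.
  11. {¬p4, p3} — p3 is true.
  12. {p1, p6} — p1 is true.
  13. {¬p6, p3} — p3 is true.
  14. {¬p4, ¬p1} — ¬p4 is true.
  15. {¬p6, p5} — p5 is true.
  16. {¬p3, p5} — p5 is true.
  17. {¬p4, p1} — p1 is true.

p1 = T, p2 = F, p3 = T, p4 = F, p5 = T, p6 = T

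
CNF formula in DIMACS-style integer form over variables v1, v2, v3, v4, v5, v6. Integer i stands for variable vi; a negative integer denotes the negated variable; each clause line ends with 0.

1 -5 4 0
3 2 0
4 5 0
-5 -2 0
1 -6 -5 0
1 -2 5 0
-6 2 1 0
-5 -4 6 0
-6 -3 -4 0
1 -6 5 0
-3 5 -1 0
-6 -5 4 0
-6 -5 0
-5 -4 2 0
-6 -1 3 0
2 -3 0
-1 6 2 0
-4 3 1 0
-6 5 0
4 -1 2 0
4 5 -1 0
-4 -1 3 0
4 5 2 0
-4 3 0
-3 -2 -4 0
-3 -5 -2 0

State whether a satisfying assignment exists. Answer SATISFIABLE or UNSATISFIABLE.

UNSATISFIABLE

v5 = True:
  propagation gives v2=False, v3=True; an empty clause results — contradiction.
v5 = False:
  propagation gives v4=True, v6=False, v3=True, v1=False; an empty clause results — contradiction.
Every branch closes, so no satisfying assignment exists.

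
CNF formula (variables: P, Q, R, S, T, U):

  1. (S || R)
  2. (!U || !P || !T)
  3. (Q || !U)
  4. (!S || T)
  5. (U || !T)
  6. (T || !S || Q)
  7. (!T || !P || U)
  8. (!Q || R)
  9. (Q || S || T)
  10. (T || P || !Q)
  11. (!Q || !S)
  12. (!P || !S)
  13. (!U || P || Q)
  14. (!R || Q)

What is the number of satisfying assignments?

The models are:
  P=0 Q=1 R=1 S=0 T=1 U=1
  P=1 Q=1 R=1 S=0 T=0 U=0
  P=1 Q=1 R=1 S=0 T=0 U=1
That's 3 in total.

3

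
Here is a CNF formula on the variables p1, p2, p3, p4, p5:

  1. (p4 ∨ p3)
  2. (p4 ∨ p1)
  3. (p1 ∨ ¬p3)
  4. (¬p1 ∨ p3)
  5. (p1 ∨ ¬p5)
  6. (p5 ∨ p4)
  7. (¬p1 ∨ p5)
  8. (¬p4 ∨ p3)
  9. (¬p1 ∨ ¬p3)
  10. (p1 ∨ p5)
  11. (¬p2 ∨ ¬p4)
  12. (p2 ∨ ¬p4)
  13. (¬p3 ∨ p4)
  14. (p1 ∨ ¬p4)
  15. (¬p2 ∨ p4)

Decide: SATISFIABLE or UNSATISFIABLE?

p4 = True:
  propagation gives p3=True, p1=True; an empty clause results — contradiction.
p4 = False:
  propagation gives p3=True; an empty clause results — contradiction.
Every branch closes, so no satisfying assignment exists.

UNSATISFIABLE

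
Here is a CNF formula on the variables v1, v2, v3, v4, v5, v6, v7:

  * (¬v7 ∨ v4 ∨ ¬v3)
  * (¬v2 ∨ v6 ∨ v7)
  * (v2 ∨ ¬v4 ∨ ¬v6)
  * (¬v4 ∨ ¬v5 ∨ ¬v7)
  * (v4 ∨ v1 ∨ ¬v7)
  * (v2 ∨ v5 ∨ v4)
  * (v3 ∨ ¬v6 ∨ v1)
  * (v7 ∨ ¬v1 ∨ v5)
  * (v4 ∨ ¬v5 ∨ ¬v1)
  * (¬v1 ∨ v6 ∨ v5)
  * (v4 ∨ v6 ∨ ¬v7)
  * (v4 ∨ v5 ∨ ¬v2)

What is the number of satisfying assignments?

Case analysis on v4 and v5:
  v4=T, v5=T: 7 of the 32 assignments to (v1,v2,v3,v6,v7) work.
  v4=T, v5=F: 10 of the 32 assignments to (v1,v2,v3,v6,v7) work.
  v4=F, v5=T: remaining (v1,v2,v3,v6,v7) ∈ {(F,F,F,F,F); (F,F,T,F,F); (F,F,T,T,F); (F,T,T,T,F)} — 4.
  v4=F, v5=F: a clause becomes empty — 0.
Total: 7 + 10 + 4 + 0 = 21.

21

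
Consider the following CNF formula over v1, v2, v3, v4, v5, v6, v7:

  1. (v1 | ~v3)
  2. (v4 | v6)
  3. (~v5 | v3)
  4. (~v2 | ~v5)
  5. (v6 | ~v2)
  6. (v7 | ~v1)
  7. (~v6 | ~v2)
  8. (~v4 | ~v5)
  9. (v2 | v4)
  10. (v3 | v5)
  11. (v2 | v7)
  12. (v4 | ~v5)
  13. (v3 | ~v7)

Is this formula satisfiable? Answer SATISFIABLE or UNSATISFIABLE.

Set v1 = True and propagate.
  then v7 is forced to True.
  then v3 is forced to True.
Set v2 = False and propagate.
  then v4 is forced to True.
  then v5 is forced to False.
v6 is now unconstrained; take v6 = False.
Every clause has at least one true literal under this assignment.
So v1=1, v2=0, v3=1, v4=1, v5=0, v6=0, v7=1 is a satisfying assignment.

SATISFIABLE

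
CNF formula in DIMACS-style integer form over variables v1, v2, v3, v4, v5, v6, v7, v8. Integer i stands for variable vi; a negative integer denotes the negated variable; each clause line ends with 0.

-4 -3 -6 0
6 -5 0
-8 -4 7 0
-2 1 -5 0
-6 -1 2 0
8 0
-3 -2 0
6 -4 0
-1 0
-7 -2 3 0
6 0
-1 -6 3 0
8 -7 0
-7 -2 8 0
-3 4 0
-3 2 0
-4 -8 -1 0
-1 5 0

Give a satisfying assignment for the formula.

The clause (v8) is unit: v8 must be True.
(~v1) is a unit clause, so v1 = False.
(v6) is a unit clause, so v6 = True.
Pure literal: v5 appears only negated; assign v5 = False.
Branch on v2: take v2 = True.
  then v3 is forced to False.
  then v7 is forced to False.
  then v4 is forced to False.

v1=0, v2=1, v3=0, v4=0, v5=0, v6=1, v7=0, v8=1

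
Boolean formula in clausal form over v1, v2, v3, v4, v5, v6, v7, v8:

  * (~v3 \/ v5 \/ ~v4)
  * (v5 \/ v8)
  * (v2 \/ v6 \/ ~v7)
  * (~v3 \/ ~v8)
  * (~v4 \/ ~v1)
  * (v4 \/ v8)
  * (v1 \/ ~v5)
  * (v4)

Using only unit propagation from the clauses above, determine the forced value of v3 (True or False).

Unit clause (v4) sets v4 = True.
(~v4 \/ ~v1) with v4 = True leaves only ~v1, so v1 = False.
From (~v5 \/ v1) and v1 = False: v5 = False.
(~v4 \/ ~v3 \/ v5): since v5 = False, v4 = True, the clause reduces to (~v3). v3 = False.

False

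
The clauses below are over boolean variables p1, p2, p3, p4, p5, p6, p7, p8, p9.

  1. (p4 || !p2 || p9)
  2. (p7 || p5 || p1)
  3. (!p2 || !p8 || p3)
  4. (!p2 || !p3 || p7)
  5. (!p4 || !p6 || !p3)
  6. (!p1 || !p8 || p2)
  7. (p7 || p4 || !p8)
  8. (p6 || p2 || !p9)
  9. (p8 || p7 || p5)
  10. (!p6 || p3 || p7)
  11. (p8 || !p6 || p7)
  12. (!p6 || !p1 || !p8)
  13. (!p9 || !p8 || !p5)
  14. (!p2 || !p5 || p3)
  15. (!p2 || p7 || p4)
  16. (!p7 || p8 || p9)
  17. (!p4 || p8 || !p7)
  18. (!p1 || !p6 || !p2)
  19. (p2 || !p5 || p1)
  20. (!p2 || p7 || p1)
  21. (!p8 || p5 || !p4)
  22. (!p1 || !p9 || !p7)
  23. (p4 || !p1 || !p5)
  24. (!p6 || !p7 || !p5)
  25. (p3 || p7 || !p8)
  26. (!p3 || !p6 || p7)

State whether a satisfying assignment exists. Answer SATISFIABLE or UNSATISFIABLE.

SATISFIABLE

Try p1 = True.
For the remaining variables, p2 = False, p3 = False, p4 = True, p5 = True, p6 = False, p7 = False, p8 = False, p9 = False works.
So p1=True  p2=False  p3=False  p4=True  p5=True  p6=False  p7=False  p8=False  p9=False is a satisfying assignment.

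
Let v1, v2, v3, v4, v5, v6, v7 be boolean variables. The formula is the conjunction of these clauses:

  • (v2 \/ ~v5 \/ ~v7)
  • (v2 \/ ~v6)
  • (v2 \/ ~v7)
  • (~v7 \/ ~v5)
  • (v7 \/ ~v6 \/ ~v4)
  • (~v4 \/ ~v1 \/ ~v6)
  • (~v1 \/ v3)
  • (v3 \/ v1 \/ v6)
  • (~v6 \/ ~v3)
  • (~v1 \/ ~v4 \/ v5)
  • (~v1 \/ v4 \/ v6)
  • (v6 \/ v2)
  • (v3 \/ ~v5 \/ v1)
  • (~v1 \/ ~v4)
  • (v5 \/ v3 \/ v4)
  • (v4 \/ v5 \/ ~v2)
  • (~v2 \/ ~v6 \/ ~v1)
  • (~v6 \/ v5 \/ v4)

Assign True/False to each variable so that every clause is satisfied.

Set v1 = False and propagate.
The remaining clauses are satisfied by v2 = True, v3 = True, v4 = True, v5 = False, v6 = False, v7 = True.
Check each clause:
  1. (v2 \/ ~v5 \/ ~v7) — v2 is true.
  2. (v2 \/ ~v6) — v2 is true.
  3. (~v7 \/ v2) — v2 is true.
  4. (~v5 \/ ~v7) — ~v5 is true.
  5. (v7 \/ ~v4 \/ ~v6) — ~v6 is true.
  6. (~v4 \/ ~v6 \/ ~v1) — ~v6 is true.
  7. (~v1 \/ v3) — v3 is true.
  8. (v1 \/ v3 \/ v6) — v3 is true.
  9. (~v6 \/ ~v3) — ~v6 is true.
  10. (~v1 \/ v5 \/ ~v4) — ~v1 is true.
  11. (~v1 \/ v4 \/ v6) — v4 is true.
  12. (v2 \/ v6) — v2 is true.
  13. (~v5 \/ v3 \/ v1) — v3 is true.
  14. (~v4 \/ ~v1) — ~v1 is true.
  15. (v4 \/ v5 \/ v3) — v3 is true.
  16. (~v2 \/ v5 \/ v4) — v4 is true.
  17. (~v1 \/ ~v2 \/ ~v6) — ~v6 is true.
  18. (~v6 \/ v5 \/ v4) — ~v6 is true.

v1=F  v2=T  v3=T  v4=T  v5=F  v6=F  v7=T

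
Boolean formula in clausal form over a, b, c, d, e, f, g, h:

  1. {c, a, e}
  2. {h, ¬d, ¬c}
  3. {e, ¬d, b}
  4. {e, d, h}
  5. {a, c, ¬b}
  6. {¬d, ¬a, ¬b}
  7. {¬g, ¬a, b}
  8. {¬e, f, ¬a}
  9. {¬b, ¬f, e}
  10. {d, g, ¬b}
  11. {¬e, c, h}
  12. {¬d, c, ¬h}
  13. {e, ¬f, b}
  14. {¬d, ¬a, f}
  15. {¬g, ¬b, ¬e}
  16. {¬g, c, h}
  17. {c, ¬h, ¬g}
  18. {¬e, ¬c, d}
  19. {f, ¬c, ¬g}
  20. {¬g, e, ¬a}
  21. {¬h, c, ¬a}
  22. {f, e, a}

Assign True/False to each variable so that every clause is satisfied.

Set a = False and propagate.
Set b = False and propagate.
Branch on c: take c = True.
The remaining clauses are satisfied by d = True, e = True, f = False, g = False, h = True.
Every clause has at least one true literal under this assignment.

a = False, b = False, c = True, d = True, e = True, f = False, g = False, h = True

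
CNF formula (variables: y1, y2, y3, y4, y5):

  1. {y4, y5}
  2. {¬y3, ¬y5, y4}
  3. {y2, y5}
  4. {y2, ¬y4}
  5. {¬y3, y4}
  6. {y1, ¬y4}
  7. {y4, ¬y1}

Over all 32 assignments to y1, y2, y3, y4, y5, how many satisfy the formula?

6

The models are:
  y1=F y2=F y3=F y4=F y5=T
  y1=F y2=T y3=F y4=F y5=T
  y1=T y2=T y3=F y4=T y5=F
  y1=T y2=T y3=F y4=T y5=T
  y1=T y2=T y3=T y4=T y5=F
  y1=T y2=T y3=T y4=T y5=T
Count: 6.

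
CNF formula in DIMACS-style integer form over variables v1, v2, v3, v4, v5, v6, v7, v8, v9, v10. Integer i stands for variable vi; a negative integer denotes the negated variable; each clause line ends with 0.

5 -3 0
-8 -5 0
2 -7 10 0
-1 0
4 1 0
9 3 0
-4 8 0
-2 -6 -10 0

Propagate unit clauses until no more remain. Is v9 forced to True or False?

(~v1) stands alone — v1 = False.
From (v4 \/ v1) and v1 = False: v4 = True.
In (v8 \/ ~v4), ~v4 is now false; v8 must hold, so v8 = True.
From (~v5 \/ ~v8) and v8 = True: v5 = False.
In (v5 \/ ~v3), v5 is now false; ~v3 must hold, so v3 = False.
In (v9 \/ v3), v3 is now false; v9 must hold, so v9 = True.

True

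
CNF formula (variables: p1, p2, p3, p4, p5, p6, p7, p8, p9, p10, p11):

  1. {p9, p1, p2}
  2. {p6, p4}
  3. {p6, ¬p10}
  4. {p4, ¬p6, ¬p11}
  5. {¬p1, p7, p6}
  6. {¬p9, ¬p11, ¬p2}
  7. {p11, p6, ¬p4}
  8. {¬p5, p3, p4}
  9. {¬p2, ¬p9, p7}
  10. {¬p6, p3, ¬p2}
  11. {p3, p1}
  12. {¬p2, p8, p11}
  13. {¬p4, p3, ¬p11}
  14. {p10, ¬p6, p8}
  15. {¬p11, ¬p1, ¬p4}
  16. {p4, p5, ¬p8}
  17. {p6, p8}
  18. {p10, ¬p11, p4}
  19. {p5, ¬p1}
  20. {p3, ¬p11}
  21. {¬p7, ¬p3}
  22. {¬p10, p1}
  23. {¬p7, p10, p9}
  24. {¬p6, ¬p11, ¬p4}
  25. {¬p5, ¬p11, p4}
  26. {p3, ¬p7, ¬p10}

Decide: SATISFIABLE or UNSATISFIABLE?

SATISFIABLE

Try p1 = True.
  then p5 is forced to True.
Try p2 = False.
The remaining clauses are satisfied by p3 = True, p4 = True, p6 = True, p7 = False, p8 = True, p9 = False, p10 = True, p11 = False.
So p1 = 1, p2 = 0, p3 = 1, p4 = 1, p5 = 1, p6 = 1, p7 = 0, p8 = 1, p9 = 0, p10 = 1, p11 = 0 is a satisfying assignment.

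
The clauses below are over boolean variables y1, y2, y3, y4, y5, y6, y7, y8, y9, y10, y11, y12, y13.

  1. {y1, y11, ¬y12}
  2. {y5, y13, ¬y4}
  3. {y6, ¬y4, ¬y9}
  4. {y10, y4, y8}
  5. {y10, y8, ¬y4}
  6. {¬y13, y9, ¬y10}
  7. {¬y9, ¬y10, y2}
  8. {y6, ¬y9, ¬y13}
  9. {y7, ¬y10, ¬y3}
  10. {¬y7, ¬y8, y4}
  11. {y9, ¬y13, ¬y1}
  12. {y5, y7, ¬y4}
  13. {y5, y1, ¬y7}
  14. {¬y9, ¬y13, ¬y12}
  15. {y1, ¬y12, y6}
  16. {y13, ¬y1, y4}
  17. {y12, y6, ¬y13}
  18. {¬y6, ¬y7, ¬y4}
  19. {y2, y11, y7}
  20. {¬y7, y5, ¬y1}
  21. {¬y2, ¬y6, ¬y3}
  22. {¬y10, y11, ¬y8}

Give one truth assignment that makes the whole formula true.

Pure literal: y5 appears only positively; assign y5 = True.
y11 occurs only positively in the remaining clauses — set y11 = True.
Try y1 = False.
The remaining clauses are satisfied by y2 = True, y3 = True, y4 = False, y6 = False, y7 = True, y8 = False, y9 = False, y10 = True, y12 = False, y13 = False.
Every clause has at least one true literal under this assignment.
Check each clause:
  1. {¬y12, y1, y11} — y11 is true.
  2. {¬y4, y13, y5} — y5 is true.
  3. {y6, ¬y9, ¬y4} — ¬y4 is true.
  4. {y4, y8, y10} — y10 is true.
  5. {¬y4, y10, y8} — y10 is true.
  6. {¬y10, ¬y13, y9} — ¬y13 is true.
  7. {¬y9, y2, ¬y10} — y2 is true.
  8. {¬y13, ¬y9, y6} — ¬y13 is true.
  9. {¬y3, ¬y10, y7} — y7 is true.
  10. {¬y8, ¬y7, y4} — ¬y8 is true.
  11. {¬y13, ¬y1, y9} — ¬y13 is true.
  12. {¬y4, y5, y7} — ¬y4 is true.
  13. {¬y7, y5, y1} — y5 is true.
  14. {¬y12, ¬y9, ¬y13} — ¬y13 is true.
  15. {y1, ¬y12, y6} — ¬y12 is true.
  16. {y13, ¬y1, y4} — ¬y1 is true.
  17. {y6, ¬y13, y12} — ¬y13 is true.
  18. {¬y4, ¬y7, ¬y6} — ¬y6 is true.
  19. {y11, y2, y7} — y2 is true.
  20. {y5, ¬y7, ¬y1} — y5 is true.
  21. {¬y2, ¬y3, ¬y6} — ¬y6 is true.
  22. {¬y8, y11, ¬y10} — ¬y8 is true.

y1=0, y2=1, y3=1, y4=0, y5=1, y6=0, y7=1, y8=0, y9=0, y10=1, y11=1, y12=0, y13=0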